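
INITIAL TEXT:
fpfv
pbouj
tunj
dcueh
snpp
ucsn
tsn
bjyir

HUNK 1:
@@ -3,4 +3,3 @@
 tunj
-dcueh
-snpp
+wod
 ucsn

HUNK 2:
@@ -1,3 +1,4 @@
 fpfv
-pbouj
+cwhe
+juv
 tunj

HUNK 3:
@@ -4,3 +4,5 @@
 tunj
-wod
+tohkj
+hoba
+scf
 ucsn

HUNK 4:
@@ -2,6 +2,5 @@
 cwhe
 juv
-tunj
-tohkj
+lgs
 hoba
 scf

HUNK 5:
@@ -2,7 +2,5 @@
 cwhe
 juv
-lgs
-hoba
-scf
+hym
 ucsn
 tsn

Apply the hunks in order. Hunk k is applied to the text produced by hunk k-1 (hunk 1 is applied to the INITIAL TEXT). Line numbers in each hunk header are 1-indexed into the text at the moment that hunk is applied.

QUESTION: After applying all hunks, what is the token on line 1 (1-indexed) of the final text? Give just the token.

Hunk 1: at line 3 remove [dcueh,snpp] add [wod] -> 7 lines: fpfv pbouj tunj wod ucsn tsn bjyir
Hunk 2: at line 1 remove [pbouj] add [cwhe,juv] -> 8 lines: fpfv cwhe juv tunj wod ucsn tsn bjyir
Hunk 3: at line 4 remove [wod] add [tohkj,hoba,scf] -> 10 lines: fpfv cwhe juv tunj tohkj hoba scf ucsn tsn bjyir
Hunk 4: at line 2 remove [tunj,tohkj] add [lgs] -> 9 lines: fpfv cwhe juv lgs hoba scf ucsn tsn bjyir
Hunk 5: at line 2 remove [lgs,hoba,scf] add [hym] -> 7 lines: fpfv cwhe juv hym ucsn tsn bjyir
Final line 1: fpfv

Answer: fpfv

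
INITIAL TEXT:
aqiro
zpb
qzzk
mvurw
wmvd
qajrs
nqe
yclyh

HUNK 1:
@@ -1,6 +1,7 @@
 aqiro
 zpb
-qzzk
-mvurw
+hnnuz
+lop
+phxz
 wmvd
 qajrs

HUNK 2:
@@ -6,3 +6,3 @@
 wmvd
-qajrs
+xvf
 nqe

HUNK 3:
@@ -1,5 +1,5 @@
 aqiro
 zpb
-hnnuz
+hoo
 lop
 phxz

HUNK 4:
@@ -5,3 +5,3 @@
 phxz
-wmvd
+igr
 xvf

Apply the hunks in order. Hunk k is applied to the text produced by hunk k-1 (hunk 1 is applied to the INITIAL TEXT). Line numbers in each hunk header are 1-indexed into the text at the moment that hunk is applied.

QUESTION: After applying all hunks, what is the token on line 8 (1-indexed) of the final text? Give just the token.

Hunk 1: at line 1 remove [qzzk,mvurw] add [hnnuz,lop,phxz] -> 9 lines: aqiro zpb hnnuz lop phxz wmvd qajrs nqe yclyh
Hunk 2: at line 6 remove [qajrs] add [xvf] -> 9 lines: aqiro zpb hnnuz lop phxz wmvd xvf nqe yclyh
Hunk 3: at line 1 remove [hnnuz] add [hoo] -> 9 lines: aqiro zpb hoo lop phxz wmvd xvf nqe yclyh
Hunk 4: at line 5 remove [wmvd] add [igr] -> 9 lines: aqiro zpb hoo lop phxz igr xvf nqe yclyh
Final line 8: nqe

Answer: nqe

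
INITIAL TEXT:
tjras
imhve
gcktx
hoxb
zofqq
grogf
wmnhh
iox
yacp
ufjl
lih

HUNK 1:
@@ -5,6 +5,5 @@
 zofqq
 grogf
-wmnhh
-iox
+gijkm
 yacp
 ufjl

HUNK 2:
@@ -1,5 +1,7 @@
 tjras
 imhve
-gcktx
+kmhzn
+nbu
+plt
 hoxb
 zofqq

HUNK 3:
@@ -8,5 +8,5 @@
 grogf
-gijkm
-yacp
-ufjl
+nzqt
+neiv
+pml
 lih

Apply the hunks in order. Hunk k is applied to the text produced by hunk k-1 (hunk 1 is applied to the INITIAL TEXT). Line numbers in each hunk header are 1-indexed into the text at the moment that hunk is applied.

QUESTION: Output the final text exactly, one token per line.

Answer: tjras
imhve
kmhzn
nbu
plt
hoxb
zofqq
grogf
nzqt
neiv
pml
lih

Derivation:
Hunk 1: at line 5 remove [wmnhh,iox] add [gijkm] -> 10 lines: tjras imhve gcktx hoxb zofqq grogf gijkm yacp ufjl lih
Hunk 2: at line 1 remove [gcktx] add [kmhzn,nbu,plt] -> 12 lines: tjras imhve kmhzn nbu plt hoxb zofqq grogf gijkm yacp ufjl lih
Hunk 3: at line 8 remove [gijkm,yacp,ufjl] add [nzqt,neiv,pml] -> 12 lines: tjras imhve kmhzn nbu plt hoxb zofqq grogf nzqt neiv pml lih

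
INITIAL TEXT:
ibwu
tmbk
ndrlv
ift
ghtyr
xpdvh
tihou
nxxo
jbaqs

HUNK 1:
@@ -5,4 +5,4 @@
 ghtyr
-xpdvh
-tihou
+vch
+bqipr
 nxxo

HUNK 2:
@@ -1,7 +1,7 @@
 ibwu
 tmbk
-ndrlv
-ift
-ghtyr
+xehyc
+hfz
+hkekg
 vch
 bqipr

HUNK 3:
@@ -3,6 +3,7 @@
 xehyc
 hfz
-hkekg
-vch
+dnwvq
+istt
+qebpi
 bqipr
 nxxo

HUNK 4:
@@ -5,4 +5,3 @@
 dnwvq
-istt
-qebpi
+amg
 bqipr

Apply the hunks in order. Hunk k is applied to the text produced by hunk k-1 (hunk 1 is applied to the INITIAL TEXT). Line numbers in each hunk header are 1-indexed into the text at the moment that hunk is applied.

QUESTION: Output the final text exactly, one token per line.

Hunk 1: at line 5 remove [xpdvh,tihou] add [vch,bqipr] -> 9 lines: ibwu tmbk ndrlv ift ghtyr vch bqipr nxxo jbaqs
Hunk 2: at line 1 remove [ndrlv,ift,ghtyr] add [xehyc,hfz,hkekg] -> 9 lines: ibwu tmbk xehyc hfz hkekg vch bqipr nxxo jbaqs
Hunk 3: at line 3 remove [hkekg,vch] add [dnwvq,istt,qebpi] -> 10 lines: ibwu tmbk xehyc hfz dnwvq istt qebpi bqipr nxxo jbaqs
Hunk 4: at line 5 remove [istt,qebpi] add [amg] -> 9 lines: ibwu tmbk xehyc hfz dnwvq amg bqipr nxxo jbaqs

Answer: ibwu
tmbk
xehyc
hfz
dnwvq
amg
bqipr
nxxo
jbaqs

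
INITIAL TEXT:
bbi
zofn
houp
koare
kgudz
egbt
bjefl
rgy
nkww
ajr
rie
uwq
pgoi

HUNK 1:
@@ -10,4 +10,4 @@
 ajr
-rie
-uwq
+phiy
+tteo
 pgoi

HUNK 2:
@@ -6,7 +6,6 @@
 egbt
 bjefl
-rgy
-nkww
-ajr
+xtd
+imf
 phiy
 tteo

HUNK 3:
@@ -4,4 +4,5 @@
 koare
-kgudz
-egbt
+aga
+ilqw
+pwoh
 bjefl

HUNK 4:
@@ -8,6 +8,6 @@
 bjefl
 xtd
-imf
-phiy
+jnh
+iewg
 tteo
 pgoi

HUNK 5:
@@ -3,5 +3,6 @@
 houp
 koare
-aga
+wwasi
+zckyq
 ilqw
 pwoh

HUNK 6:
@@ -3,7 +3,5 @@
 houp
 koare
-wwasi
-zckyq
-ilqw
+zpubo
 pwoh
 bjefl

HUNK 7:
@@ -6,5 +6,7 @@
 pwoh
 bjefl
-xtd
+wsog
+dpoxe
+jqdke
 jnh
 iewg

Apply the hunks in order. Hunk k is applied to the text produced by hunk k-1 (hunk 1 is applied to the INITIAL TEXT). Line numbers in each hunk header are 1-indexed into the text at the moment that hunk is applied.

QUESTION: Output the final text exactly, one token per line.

Answer: bbi
zofn
houp
koare
zpubo
pwoh
bjefl
wsog
dpoxe
jqdke
jnh
iewg
tteo
pgoi

Derivation:
Hunk 1: at line 10 remove [rie,uwq] add [phiy,tteo] -> 13 lines: bbi zofn houp koare kgudz egbt bjefl rgy nkww ajr phiy tteo pgoi
Hunk 2: at line 6 remove [rgy,nkww,ajr] add [xtd,imf] -> 12 lines: bbi zofn houp koare kgudz egbt bjefl xtd imf phiy tteo pgoi
Hunk 3: at line 4 remove [kgudz,egbt] add [aga,ilqw,pwoh] -> 13 lines: bbi zofn houp koare aga ilqw pwoh bjefl xtd imf phiy tteo pgoi
Hunk 4: at line 8 remove [imf,phiy] add [jnh,iewg] -> 13 lines: bbi zofn houp koare aga ilqw pwoh bjefl xtd jnh iewg tteo pgoi
Hunk 5: at line 3 remove [aga] add [wwasi,zckyq] -> 14 lines: bbi zofn houp koare wwasi zckyq ilqw pwoh bjefl xtd jnh iewg tteo pgoi
Hunk 6: at line 3 remove [wwasi,zckyq,ilqw] add [zpubo] -> 12 lines: bbi zofn houp koare zpubo pwoh bjefl xtd jnh iewg tteo pgoi
Hunk 7: at line 6 remove [xtd] add [wsog,dpoxe,jqdke] -> 14 lines: bbi zofn houp koare zpubo pwoh bjefl wsog dpoxe jqdke jnh iewg tteo pgoi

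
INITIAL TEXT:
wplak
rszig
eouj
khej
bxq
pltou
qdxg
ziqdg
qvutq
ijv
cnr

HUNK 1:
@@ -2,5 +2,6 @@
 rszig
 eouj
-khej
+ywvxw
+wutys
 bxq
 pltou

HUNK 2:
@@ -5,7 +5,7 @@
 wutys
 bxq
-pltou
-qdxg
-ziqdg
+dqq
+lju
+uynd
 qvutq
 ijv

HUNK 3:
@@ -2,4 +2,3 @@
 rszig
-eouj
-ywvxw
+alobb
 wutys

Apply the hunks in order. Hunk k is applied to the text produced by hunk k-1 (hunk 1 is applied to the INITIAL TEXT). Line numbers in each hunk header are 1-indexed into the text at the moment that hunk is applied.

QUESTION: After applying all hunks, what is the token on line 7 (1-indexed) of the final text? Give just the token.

Hunk 1: at line 2 remove [khej] add [ywvxw,wutys] -> 12 lines: wplak rszig eouj ywvxw wutys bxq pltou qdxg ziqdg qvutq ijv cnr
Hunk 2: at line 5 remove [pltou,qdxg,ziqdg] add [dqq,lju,uynd] -> 12 lines: wplak rszig eouj ywvxw wutys bxq dqq lju uynd qvutq ijv cnr
Hunk 3: at line 2 remove [eouj,ywvxw] add [alobb] -> 11 lines: wplak rszig alobb wutys bxq dqq lju uynd qvutq ijv cnr
Final line 7: lju

Answer: lju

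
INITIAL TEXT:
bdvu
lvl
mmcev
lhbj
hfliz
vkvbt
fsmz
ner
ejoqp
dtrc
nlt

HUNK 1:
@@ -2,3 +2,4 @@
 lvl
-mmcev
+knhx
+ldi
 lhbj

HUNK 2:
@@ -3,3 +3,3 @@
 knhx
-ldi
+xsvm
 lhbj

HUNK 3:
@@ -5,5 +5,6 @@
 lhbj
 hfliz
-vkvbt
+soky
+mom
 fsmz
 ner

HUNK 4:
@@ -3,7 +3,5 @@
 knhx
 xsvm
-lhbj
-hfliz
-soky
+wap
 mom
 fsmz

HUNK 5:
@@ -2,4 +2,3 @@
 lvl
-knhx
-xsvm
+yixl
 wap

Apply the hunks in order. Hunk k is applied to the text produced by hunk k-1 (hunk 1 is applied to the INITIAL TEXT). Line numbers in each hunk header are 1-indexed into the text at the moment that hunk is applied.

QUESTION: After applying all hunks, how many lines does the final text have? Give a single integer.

Answer: 10

Derivation:
Hunk 1: at line 2 remove [mmcev] add [knhx,ldi] -> 12 lines: bdvu lvl knhx ldi lhbj hfliz vkvbt fsmz ner ejoqp dtrc nlt
Hunk 2: at line 3 remove [ldi] add [xsvm] -> 12 lines: bdvu lvl knhx xsvm lhbj hfliz vkvbt fsmz ner ejoqp dtrc nlt
Hunk 3: at line 5 remove [vkvbt] add [soky,mom] -> 13 lines: bdvu lvl knhx xsvm lhbj hfliz soky mom fsmz ner ejoqp dtrc nlt
Hunk 4: at line 3 remove [lhbj,hfliz,soky] add [wap] -> 11 lines: bdvu lvl knhx xsvm wap mom fsmz ner ejoqp dtrc nlt
Hunk 5: at line 2 remove [knhx,xsvm] add [yixl] -> 10 lines: bdvu lvl yixl wap mom fsmz ner ejoqp dtrc nlt
Final line count: 10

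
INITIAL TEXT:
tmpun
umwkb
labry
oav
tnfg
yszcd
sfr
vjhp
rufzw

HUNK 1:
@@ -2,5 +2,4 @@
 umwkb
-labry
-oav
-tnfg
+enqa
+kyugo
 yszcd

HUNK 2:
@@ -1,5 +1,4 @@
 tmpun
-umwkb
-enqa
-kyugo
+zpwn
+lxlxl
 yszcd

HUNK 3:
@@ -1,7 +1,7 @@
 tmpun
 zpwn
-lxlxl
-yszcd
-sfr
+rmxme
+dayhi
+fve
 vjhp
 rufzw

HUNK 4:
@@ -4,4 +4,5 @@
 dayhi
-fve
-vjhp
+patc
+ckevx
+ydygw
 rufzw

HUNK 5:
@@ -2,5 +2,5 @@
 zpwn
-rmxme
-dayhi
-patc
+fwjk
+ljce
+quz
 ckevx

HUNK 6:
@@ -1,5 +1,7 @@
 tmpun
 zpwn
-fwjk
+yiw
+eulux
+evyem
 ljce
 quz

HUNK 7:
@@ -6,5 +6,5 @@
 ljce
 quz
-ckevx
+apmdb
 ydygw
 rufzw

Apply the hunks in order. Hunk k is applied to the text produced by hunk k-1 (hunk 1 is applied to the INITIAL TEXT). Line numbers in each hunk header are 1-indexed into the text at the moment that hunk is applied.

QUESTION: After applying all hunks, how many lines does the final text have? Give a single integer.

Hunk 1: at line 2 remove [labry,oav,tnfg] add [enqa,kyugo] -> 8 lines: tmpun umwkb enqa kyugo yszcd sfr vjhp rufzw
Hunk 2: at line 1 remove [umwkb,enqa,kyugo] add [zpwn,lxlxl] -> 7 lines: tmpun zpwn lxlxl yszcd sfr vjhp rufzw
Hunk 3: at line 1 remove [lxlxl,yszcd,sfr] add [rmxme,dayhi,fve] -> 7 lines: tmpun zpwn rmxme dayhi fve vjhp rufzw
Hunk 4: at line 4 remove [fve,vjhp] add [patc,ckevx,ydygw] -> 8 lines: tmpun zpwn rmxme dayhi patc ckevx ydygw rufzw
Hunk 5: at line 2 remove [rmxme,dayhi,patc] add [fwjk,ljce,quz] -> 8 lines: tmpun zpwn fwjk ljce quz ckevx ydygw rufzw
Hunk 6: at line 1 remove [fwjk] add [yiw,eulux,evyem] -> 10 lines: tmpun zpwn yiw eulux evyem ljce quz ckevx ydygw rufzw
Hunk 7: at line 6 remove [ckevx] add [apmdb] -> 10 lines: tmpun zpwn yiw eulux evyem ljce quz apmdb ydygw rufzw
Final line count: 10

Answer: 10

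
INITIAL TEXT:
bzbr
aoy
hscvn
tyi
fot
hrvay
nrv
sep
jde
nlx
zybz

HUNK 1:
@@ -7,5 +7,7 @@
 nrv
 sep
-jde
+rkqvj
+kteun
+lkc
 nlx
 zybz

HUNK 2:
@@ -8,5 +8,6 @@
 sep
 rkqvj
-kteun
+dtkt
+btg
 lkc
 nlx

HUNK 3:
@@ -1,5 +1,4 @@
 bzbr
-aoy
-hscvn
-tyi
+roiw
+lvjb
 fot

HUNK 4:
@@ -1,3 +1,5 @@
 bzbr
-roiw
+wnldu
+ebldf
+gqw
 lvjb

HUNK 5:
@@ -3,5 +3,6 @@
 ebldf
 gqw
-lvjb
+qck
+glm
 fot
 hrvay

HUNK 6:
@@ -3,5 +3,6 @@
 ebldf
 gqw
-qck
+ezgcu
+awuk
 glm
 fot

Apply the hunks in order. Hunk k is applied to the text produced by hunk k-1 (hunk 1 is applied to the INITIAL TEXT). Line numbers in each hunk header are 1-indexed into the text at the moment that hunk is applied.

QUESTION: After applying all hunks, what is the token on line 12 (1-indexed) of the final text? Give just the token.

Answer: rkqvj

Derivation:
Hunk 1: at line 7 remove [jde] add [rkqvj,kteun,lkc] -> 13 lines: bzbr aoy hscvn tyi fot hrvay nrv sep rkqvj kteun lkc nlx zybz
Hunk 2: at line 8 remove [kteun] add [dtkt,btg] -> 14 lines: bzbr aoy hscvn tyi fot hrvay nrv sep rkqvj dtkt btg lkc nlx zybz
Hunk 3: at line 1 remove [aoy,hscvn,tyi] add [roiw,lvjb] -> 13 lines: bzbr roiw lvjb fot hrvay nrv sep rkqvj dtkt btg lkc nlx zybz
Hunk 4: at line 1 remove [roiw] add [wnldu,ebldf,gqw] -> 15 lines: bzbr wnldu ebldf gqw lvjb fot hrvay nrv sep rkqvj dtkt btg lkc nlx zybz
Hunk 5: at line 3 remove [lvjb] add [qck,glm] -> 16 lines: bzbr wnldu ebldf gqw qck glm fot hrvay nrv sep rkqvj dtkt btg lkc nlx zybz
Hunk 6: at line 3 remove [qck] add [ezgcu,awuk] -> 17 lines: bzbr wnldu ebldf gqw ezgcu awuk glm fot hrvay nrv sep rkqvj dtkt btg lkc nlx zybz
Final line 12: rkqvj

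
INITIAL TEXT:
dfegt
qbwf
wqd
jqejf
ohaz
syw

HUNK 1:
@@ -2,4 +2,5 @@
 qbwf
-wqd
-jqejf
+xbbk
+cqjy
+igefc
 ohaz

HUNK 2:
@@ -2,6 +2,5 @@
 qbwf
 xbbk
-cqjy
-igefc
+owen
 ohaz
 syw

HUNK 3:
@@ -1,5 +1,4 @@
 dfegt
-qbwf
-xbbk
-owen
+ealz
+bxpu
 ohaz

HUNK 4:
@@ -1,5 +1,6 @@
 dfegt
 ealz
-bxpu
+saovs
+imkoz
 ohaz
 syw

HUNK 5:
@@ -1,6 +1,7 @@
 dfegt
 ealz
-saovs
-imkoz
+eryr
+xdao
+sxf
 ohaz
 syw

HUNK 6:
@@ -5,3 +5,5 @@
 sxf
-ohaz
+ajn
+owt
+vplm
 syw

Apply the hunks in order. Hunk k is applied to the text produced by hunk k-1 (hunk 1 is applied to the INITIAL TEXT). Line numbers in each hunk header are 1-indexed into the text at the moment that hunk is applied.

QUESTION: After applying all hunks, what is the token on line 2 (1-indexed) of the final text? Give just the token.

Hunk 1: at line 2 remove [wqd,jqejf] add [xbbk,cqjy,igefc] -> 7 lines: dfegt qbwf xbbk cqjy igefc ohaz syw
Hunk 2: at line 2 remove [cqjy,igefc] add [owen] -> 6 lines: dfegt qbwf xbbk owen ohaz syw
Hunk 3: at line 1 remove [qbwf,xbbk,owen] add [ealz,bxpu] -> 5 lines: dfegt ealz bxpu ohaz syw
Hunk 4: at line 1 remove [bxpu] add [saovs,imkoz] -> 6 lines: dfegt ealz saovs imkoz ohaz syw
Hunk 5: at line 1 remove [saovs,imkoz] add [eryr,xdao,sxf] -> 7 lines: dfegt ealz eryr xdao sxf ohaz syw
Hunk 6: at line 5 remove [ohaz] add [ajn,owt,vplm] -> 9 lines: dfegt ealz eryr xdao sxf ajn owt vplm syw
Final line 2: ealz

Answer: ealz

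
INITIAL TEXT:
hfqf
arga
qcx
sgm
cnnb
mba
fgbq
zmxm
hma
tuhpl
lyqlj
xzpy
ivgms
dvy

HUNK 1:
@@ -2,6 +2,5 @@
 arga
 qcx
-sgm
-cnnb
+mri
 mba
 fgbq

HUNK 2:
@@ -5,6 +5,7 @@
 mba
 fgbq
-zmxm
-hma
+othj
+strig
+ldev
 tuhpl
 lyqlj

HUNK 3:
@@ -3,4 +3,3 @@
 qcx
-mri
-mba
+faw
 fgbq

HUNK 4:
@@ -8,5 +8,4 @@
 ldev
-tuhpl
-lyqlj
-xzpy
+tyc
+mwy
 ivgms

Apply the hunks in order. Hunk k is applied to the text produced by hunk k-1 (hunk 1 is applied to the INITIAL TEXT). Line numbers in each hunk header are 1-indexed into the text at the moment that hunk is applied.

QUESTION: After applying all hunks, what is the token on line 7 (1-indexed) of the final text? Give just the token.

Hunk 1: at line 2 remove [sgm,cnnb] add [mri] -> 13 lines: hfqf arga qcx mri mba fgbq zmxm hma tuhpl lyqlj xzpy ivgms dvy
Hunk 2: at line 5 remove [zmxm,hma] add [othj,strig,ldev] -> 14 lines: hfqf arga qcx mri mba fgbq othj strig ldev tuhpl lyqlj xzpy ivgms dvy
Hunk 3: at line 3 remove [mri,mba] add [faw] -> 13 lines: hfqf arga qcx faw fgbq othj strig ldev tuhpl lyqlj xzpy ivgms dvy
Hunk 4: at line 8 remove [tuhpl,lyqlj,xzpy] add [tyc,mwy] -> 12 lines: hfqf arga qcx faw fgbq othj strig ldev tyc mwy ivgms dvy
Final line 7: strig

Answer: strig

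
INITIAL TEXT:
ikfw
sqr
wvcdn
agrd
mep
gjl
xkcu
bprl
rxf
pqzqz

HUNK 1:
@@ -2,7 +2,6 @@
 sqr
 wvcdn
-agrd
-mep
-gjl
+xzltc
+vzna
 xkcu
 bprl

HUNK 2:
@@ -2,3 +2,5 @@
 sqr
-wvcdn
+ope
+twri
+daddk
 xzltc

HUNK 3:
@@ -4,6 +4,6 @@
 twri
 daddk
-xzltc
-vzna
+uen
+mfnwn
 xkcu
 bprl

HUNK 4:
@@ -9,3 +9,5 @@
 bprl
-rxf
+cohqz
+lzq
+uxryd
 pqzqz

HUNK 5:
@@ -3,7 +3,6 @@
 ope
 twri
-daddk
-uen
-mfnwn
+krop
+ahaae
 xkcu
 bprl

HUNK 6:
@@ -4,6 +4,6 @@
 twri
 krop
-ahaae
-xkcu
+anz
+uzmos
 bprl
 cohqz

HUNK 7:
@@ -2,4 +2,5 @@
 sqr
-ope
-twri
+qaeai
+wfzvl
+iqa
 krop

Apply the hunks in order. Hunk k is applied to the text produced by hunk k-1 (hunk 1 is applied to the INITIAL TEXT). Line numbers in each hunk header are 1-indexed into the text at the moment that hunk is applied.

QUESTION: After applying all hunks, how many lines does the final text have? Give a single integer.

Answer: 13

Derivation:
Hunk 1: at line 2 remove [agrd,mep,gjl] add [xzltc,vzna] -> 9 lines: ikfw sqr wvcdn xzltc vzna xkcu bprl rxf pqzqz
Hunk 2: at line 2 remove [wvcdn] add [ope,twri,daddk] -> 11 lines: ikfw sqr ope twri daddk xzltc vzna xkcu bprl rxf pqzqz
Hunk 3: at line 4 remove [xzltc,vzna] add [uen,mfnwn] -> 11 lines: ikfw sqr ope twri daddk uen mfnwn xkcu bprl rxf pqzqz
Hunk 4: at line 9 remove [rxf] add [cohqz,lzq,uxryd] -> 13 lines: ikfw sqr ope twri daddk uen mfnwn xkcu bprl cohqz lzq uxryd pqzqz
Hunk 5: at line 3 remove [daddk,uen,mfnwn] add [krop,ahaae] -> 12 lines: ikfw sqr ope twri krop ahaae xkcu bprl cohqz lzq uxryd pqzqz
Hunk 6: at line 4 remove [ahaae,xkcu] add [anz,uzmos] -> 12 lines: ikfw sqr ope twri krop anz uzmos bprl cohqz lzq uxryd pqzqz
Hunk 7: at line 2 remove [ope,twri] add [qaeai,wfzvl,iqa] -> 13 lines: ikfw sqr qaeai wfzvl iqa krop anz uzmos bprl cohqz lzq uxryd pqzqz
Final line count: 13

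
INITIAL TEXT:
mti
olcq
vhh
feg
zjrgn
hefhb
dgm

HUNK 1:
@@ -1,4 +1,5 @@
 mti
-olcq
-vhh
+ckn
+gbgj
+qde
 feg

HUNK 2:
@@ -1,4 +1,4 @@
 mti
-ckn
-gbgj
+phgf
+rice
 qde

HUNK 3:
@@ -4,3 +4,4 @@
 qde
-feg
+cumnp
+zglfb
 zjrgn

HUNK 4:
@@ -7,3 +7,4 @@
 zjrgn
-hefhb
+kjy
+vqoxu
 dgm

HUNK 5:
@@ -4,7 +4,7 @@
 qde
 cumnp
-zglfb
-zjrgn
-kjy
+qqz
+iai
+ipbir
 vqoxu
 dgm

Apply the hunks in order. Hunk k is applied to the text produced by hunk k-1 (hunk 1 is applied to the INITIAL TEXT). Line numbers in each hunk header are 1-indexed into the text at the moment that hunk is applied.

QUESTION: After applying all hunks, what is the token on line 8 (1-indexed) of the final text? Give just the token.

Hunk 1: at line 1 remove [olcq,vhh] add [ckn,gbgj,qde] -> 8 lines: mti ckn gbgj qde feg zjrgn hefhb dgm
Hunk 2: at line 1 remove [ckn,gbgj] add [phgf,rice] -> 8 lines: mti phgf rice qde feg zjrgn hefhb dgm
Hunk 3: at line 4 remove [feg] add [cumnp,zglfb] -> 9 lines: mti phgf rice qde cumnp zglfb zjrgn hefhb dgm
Hunk 4: at line 7 remove [hefhb] add [kjy,vqoxu] -> 10 lines: mti phgf rice qde cumnp zglfb zjrgn kjy vqoxu dgm
Hunk 5: at line 4 remove [zglfb,zjrgn,kjy] add [qqz,iai,ipbir] -> 10 lines: mti phgf rice qde cumnp qqz iai ipbir vqoxu dgm
Final line 8: ipbir

Answer: ipbir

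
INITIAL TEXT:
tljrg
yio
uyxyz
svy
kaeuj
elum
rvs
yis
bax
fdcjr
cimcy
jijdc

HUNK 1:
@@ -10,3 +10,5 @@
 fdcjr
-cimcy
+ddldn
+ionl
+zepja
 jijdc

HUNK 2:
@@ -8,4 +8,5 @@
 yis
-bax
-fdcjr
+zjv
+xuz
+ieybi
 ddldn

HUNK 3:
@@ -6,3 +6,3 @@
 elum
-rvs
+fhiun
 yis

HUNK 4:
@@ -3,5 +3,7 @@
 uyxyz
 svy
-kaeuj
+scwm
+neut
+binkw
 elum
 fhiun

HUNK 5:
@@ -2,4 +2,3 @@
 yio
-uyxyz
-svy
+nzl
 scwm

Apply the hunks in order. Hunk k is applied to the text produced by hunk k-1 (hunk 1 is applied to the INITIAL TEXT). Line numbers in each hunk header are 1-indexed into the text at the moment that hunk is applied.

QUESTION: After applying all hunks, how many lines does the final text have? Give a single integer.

Answer: 16

Derivation:
Hunk 1: at line 10 remove [cimcy] add [ddldn,ionl,zepja] -> 14 lines: tljrg yio uyxyz svy kaeuj elum rvs yis bax fdcjr ddldn ionl zepja jijdc
Hunk 2: at line 8 remove [bax,fdcjr] add [zjv,xuz,ieybi] -> 15 lines: tljrg yio uyxyz svy kaeuj elum rvs yis zjv xuz ieybi ddldn ionl zepja jijdc
Hunk 3: at line 6 remove [rvs] add [fhiun] -> 15 lines: tljrg yio uyxyz svy kaeuj elum fhiun yis zjv xuz ieybi ddldn ionl zepja jijdc
Hunk 4: at line 3 remove [kaeuj] add [scwm,neut,binkw] -> 17 lines: tljrg yio uyxyz svy scwm neut binkw elum fhiun yis zjv xuz ieybi ddldn ionl zepja jijdc
Hunk 5: at line 2 remove [uyxyz,svy] add [nzl] -> 16 lines: tljrg yio nzl scwm neut binkw elum fhiun yis zjv xuz ieybi ddldn ionl zepja jijdc
Final line count: 16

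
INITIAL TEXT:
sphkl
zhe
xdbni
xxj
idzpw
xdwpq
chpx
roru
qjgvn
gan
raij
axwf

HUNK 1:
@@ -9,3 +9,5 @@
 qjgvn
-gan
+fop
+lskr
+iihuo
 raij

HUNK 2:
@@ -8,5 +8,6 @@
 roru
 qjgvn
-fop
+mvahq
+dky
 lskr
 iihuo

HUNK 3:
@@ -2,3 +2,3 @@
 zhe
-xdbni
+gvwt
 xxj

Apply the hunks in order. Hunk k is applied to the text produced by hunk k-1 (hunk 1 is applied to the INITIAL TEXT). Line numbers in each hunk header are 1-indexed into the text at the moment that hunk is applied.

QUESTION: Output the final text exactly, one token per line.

Hunk 1: at line 9 remove [gan] add [fop,lskr,iihuo] -> 14 lines: sphkl zhe xdbni xxj idzpw xdwpq chpx roru qjgvn fop lskr iihuo raij axwf
Hunk 2: at line 8 remove [fop] add [mvahq,dky] -> 15 lines: sphkl zhe xdbni xxj idzpw xdwpq chpx roru qjgvn mvahq dky lskr iihuo raij axwf
Hunk 3: at line 2 remove [xdbni] add [gvwt] -> 15 lines: sphkl zhe gvwt xxj idzpw xdwpq chpx roru qjgvn mvahq dky lskr iihuo raij axwf

Answer: sphkl
zhe
gvwt
xxj
idzpw
xdwpq
chpx
roru
qjgvn
mvahq
dky
lskr
iihuo
raij
axwf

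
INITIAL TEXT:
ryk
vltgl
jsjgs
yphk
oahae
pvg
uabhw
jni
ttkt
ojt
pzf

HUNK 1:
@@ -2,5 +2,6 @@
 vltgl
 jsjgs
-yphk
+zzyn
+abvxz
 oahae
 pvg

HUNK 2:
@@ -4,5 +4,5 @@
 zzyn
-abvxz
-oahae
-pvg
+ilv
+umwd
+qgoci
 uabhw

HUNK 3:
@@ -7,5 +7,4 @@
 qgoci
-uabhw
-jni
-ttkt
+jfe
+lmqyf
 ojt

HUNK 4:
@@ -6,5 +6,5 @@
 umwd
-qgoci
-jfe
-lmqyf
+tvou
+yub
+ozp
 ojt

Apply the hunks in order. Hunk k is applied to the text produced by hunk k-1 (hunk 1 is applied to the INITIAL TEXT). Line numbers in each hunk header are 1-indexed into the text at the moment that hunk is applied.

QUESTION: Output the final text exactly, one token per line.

Hunk 1: at line 2 remove [yphk] add [zzyn,abvxz] -> 12 lines: ryk vltgl jsjgs zzyn abvxz oahae pvg uabhw jni ttkt ojt pzf
Hunk 2: at line 4 remove [abvxz,oahae,pvg] add [ilv,umwd,qgoci] -> 12 lines: ryk vltgl jsjgs zzyn ilv umwd qgoci uabhw jni ttkt ojt pzf
Hunk 3: at line 7 remove [uabhw,jni,ttkt] add [jfe,lmqyf] -> 11 lines: ryk vltgl jsjgs zzyn ilv umwd qgoci jfe lmqyf ojt pzf
Hunk 4: at line 6 remove [qgoci,jfe,lmqyf] add [tvou,yub,ozp] -> 11 lines: ryk vltgl jsjgs zzyn ilv umwd tvou yub ozp ojt pzf

Answer: ryk
vltgl
jsjgs
zzyn
ilv
umwd
tvou
yub
ozp
ojt
pzf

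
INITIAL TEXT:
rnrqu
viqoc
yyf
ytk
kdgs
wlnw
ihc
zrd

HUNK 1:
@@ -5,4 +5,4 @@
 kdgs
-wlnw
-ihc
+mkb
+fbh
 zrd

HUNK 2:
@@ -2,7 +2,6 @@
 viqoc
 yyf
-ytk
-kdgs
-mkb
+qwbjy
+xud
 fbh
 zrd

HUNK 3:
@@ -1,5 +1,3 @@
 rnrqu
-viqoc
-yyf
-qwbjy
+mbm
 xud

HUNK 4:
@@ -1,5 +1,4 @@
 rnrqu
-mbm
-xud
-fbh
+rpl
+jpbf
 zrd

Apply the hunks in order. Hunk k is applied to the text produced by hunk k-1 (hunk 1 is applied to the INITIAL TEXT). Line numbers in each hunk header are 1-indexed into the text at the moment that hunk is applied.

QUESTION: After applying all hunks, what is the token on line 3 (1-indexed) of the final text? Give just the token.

Hunk 1: at line 5 remove [wlnw,ihc] add [mkb,fbh] -> 8 lines: rnrqu viqoc yyf ytk kdgs mkb fbh zrd
Hunk 2: at line 2 remove [ytk,kdgs,mkb] add [qwbjy,xud] -> 7 lines: rnrqu viqoc yyf qwbjy xud fbh zrd
Hunk 3: at line 1 remove [viqoc,yyf,qwbjy] add [mbm] -> 5 lines: rnrqu mbm xud fbh zrd
Hunk 4: at line 1 remove [mbm,xud,fbh] add [rpl,jpbf] -> 4 lines: rnrqu rpl jpbf zrd
Final line 3: jpbf

Answer: jpbf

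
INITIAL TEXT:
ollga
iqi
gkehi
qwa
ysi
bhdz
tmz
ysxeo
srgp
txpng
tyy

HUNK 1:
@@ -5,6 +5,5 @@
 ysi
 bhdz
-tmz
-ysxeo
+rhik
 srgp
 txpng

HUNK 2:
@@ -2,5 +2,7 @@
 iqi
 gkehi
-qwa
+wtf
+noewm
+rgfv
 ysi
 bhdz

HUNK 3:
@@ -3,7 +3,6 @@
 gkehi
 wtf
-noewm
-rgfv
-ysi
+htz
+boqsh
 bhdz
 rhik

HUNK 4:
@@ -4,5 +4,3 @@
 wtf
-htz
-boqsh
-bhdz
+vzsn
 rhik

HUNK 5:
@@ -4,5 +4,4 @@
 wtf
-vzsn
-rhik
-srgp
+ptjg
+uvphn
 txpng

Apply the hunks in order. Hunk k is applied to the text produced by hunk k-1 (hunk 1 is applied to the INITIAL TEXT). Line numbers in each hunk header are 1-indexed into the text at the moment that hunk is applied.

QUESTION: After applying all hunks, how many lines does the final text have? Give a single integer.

Hunk 1: at line 5 remove [tmz,ysxeo] add [rhik] -> 10 lines: ollga iqi gkehi qwa ysi bhdz rhik srgp txpng tyy
Hunk 2: at line 2 remove [qwa] add [wtf,noewm,rgfv] -> 12 lines: ollga iqi gkehi wtf noewm rgfv ysi bhdz rhik srgp txpng tyy
Hunk 3: at line 3 remove [noewm,rgfv,ysi] add [htz,boqsh] -> 11 lines: ollga iqi gkehi wtf htz boqsh bhdz rhik srgp txpng tyy
Hunk 4: at line 4 remove [htz,boqsh,bhdz] add [vzsn] -> 9 lines: ollga iqi gkehi wtf vzsn rhik srgp txpng tyy
Hunk 5: at line 4 remove [vzsn,rhik,srgp] add [ptjg,uvphn] -> 8 lines: ollga iqi gkehi wtf ptjg uvphn txpng tyy
Final line count: 8

Answer: 8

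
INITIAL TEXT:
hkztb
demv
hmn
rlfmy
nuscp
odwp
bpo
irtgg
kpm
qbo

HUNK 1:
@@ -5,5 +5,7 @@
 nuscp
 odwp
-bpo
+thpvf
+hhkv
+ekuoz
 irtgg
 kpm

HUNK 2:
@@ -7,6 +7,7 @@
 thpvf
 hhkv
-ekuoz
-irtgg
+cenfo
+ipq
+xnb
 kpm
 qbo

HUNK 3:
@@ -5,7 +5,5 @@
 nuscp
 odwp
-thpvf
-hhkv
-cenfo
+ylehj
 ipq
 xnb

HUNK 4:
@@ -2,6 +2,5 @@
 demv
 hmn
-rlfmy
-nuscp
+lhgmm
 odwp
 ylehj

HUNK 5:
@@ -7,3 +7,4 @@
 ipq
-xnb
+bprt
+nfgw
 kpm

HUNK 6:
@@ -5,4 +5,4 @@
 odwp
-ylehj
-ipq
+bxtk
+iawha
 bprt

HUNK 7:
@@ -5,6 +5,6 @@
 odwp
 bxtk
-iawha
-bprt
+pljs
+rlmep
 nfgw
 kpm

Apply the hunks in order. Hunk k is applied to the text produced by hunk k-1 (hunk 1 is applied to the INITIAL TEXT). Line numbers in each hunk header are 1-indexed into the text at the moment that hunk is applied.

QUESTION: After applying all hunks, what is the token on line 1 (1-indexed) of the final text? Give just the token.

Answer: hkztb

Derivation:
Hunk 1: at line 5 remove [bpo] add [thpvf,hhkv,ekuoz] -> 12 lines: hkztb demv hmn rlfmy nuscp odwp thpvf hhkv ekuoz irtgg kpm qbo
Hunk 2: at line 7 remove [ekuoz,irtgg] add [cenfo,ipq,xnb] -> 13 lines: hkztb demv hmn rlfmy nuscp odwp thpvf hhkv cenfo ipq xnb kpm qbo
Hunk 3: at line 5 remove [thpvf,hhkv,cenfo] add [ylehj] -> 11 lines: hkztb demv hmn rlfmy nuscp odwp ylehj ipq xnb kpm qbo
Hunk 4: at line 2 remove [rlfmy,nuscp] add [lhgmm] -> 10 lines: hkztb demv hmn lhgmm odwp ylehj ipq xnb kpm qbo
Hunk 5: at line 7 remove [xnb] add [bprt,nfgw] -> 11 lines: hkztb demv hmn lhgmm odwp ylehj ipq bprt nfgw kpm qbo
Hunk 6: at line 5 remove [ylehj,ipq] add [bxtk,iawha] -> 11 lines: hkztb demv hmn lhgmm odwp bxtk iawha bprt nfgw kpm qbo
Hunk 7: at line 5 remove [iawha,bprt] add [pljs,rlmep] -> 11 lines: hkztb demv hmn lhgmm odwp bxtk pljs rlmep nfgw kpm qbo
Final line 1: hkztb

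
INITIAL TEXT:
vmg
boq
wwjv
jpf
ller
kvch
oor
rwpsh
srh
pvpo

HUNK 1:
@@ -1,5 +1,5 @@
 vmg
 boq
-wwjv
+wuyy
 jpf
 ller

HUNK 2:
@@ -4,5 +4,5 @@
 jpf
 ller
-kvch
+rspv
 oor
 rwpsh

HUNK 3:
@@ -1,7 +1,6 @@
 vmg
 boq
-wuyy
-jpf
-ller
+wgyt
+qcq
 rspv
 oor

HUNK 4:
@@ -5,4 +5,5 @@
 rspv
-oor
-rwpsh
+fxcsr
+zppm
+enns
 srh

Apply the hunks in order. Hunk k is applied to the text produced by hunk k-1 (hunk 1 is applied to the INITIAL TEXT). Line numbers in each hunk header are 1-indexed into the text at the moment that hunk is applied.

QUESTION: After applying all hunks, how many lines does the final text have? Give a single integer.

Hunk 1: at line 1 remove [wwjv] add [wuyy] -> 10 lines: vmg boq wuyy jpf ller kvch oor rwpsh srh pvpo
Hunk 2: at line 4 remove [kvch] add [rspv] -> 10 lines: vmg boq wuyy jpf ller rspv oor rwpsh srh pvpo
Hunk 3: at line 1 remove [wuyy,jpf,ller] add [wgyt,qcq] -> 9 lines: vmg boq wgyt qcq rspv oor rwpsh srh pvpo
Hunk 4: at line 5 remove [oor,rwpsh] add [fxcsr,zppm,enns] -> 10 lines: vmg boq wgyt qcq rspv fxcsr zppm enns srh pvpo
Final line count: 10

Answer: 10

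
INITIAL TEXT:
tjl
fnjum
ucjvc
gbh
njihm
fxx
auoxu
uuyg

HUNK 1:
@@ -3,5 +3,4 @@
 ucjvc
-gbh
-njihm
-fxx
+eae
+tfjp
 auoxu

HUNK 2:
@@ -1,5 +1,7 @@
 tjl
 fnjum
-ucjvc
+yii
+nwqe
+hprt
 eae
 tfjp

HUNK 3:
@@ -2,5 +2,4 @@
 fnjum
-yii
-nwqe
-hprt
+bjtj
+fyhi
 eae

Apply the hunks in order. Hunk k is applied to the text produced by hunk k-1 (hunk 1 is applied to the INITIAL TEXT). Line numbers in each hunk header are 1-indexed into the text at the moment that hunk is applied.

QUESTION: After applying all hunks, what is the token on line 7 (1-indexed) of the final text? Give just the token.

Hunk 1: at line 3 remove [gbh,njihm,fxx] add [eae,tfjp] -> 7 lines: tjl fnjum ucjvc eae tfjp auoxu uuyg
Hunk 2: at line 1 remove [ucjvc] add [yii,nwqe,hprt] -> 9 lines: tjl fnjum yii nwqe hprt eae tfjp auoxu uuyg
Hunk 3: at line 2 remove [yii,nwqe,hprt] add [bjtj,fyhi] -> 8 lines: tjl fnjum bjtj fyhi eae tfjp auoxu uuyg
Final line 7: auoxu

Answer: auoxu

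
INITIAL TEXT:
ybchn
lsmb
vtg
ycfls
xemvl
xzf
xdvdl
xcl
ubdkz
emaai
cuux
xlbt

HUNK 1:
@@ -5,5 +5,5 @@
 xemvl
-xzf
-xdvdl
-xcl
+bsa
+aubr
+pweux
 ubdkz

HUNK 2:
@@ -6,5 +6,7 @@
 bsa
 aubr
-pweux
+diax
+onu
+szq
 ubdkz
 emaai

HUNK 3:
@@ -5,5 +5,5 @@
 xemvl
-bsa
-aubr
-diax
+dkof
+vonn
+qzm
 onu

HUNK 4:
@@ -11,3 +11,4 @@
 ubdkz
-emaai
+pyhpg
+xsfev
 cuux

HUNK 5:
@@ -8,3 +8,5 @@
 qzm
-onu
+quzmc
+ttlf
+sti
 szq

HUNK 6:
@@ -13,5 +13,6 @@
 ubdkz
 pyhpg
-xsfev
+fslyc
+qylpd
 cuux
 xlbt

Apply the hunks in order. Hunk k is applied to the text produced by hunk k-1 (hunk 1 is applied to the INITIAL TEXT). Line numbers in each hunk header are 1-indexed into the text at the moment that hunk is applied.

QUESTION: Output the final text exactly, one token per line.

Hunk 1: at line 5 remove [xzf,xdvdl,xcl] add [bsa,aubr,pweux] -> 12 lines: ybchn lsmb vtg ycfls xemvl bsa aubr pweux ubdkz emaai cuux xlbt
Hunk 2: at line 6 remove [pweux] add [diax,onu,szq] -> 14 lines: ybchn lsmb vtg ycfls xemvl bsa aubr diax onu szq ubdkz emaai cuux xlbt
Hunk 3: at line 5 remove [bsa,aubr,diax] add [dkof,vonn,qzm] -> 14 lines: ybchn lsmb vtg ycfls xemvl dkof vonn qzm onu szq ubdkz emaai cuux xlbt
Hunk 4: at line 11 remove [emaai] add [pyhpg,xsfev] -> 15 lines: ybchn lsmb vtg ycfls xemvl dkof vonn qzm onu szq ubdkz pyhpg xsfev cuux xlbt
Hunk 5: at line 8 remove [onu] add [quzmc,ttlf,sti] -> 17 lines: ybchn lsmb vtg ycfls xemvl dkof vonn qzm quzmc ttlf sti szq ubdkz pyhpg xsfev cuux xlbt
Hunk 6: at line 13 remove [xsfev] add [fslyc,qylpd] -> 18 lines: ybchn lsmb vtg ycfls xemvl dkof vonn qzm quzmc ttlf sti szq ubdkz pyhpg fslyc qylpd cuux xlbt

Answer: ybchn
lsmb
vtg
ycfls
xemvl
dkof
vonn
qzm
quzmc
ttlf
sti
szq
ubdkz
pyhpg
fslyc
qylpd
cuux
xlbt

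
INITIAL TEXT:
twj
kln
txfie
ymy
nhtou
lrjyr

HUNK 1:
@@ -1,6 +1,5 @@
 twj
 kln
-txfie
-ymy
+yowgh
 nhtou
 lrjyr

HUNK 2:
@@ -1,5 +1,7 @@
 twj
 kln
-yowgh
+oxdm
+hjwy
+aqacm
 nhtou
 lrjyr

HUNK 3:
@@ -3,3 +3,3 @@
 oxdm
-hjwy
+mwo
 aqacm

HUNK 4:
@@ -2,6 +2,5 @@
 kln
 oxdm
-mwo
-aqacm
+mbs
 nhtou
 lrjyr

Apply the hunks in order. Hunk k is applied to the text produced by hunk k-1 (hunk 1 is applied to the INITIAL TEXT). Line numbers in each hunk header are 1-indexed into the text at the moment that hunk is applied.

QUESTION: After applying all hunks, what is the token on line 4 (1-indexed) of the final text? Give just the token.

Answer: mbs

Derivation:
Hunk 1: at line 1 remove [txfie,ymy] add [yowgh] -> 5 lines: twj kln yowgh nhtou lrjyr
Hunk 2: at line 1 remove [yowgh] add [oxdm,hjwy,aqacm] -> 7 lines: twj kln oxdm hjwy aqacm nhtou lrjyr
Hunk 3: at line 3 remove [hjwy] add [mwo] -> 7 lines: twj kln oxdm mwo aqacm nhtou lrjyr
Hunk 4: at line 2 remove [mwo,aqacm] add [mbs] -> 6 lines: twj kln oxdm mbs nhtou lrjyr
Final line 4: mbs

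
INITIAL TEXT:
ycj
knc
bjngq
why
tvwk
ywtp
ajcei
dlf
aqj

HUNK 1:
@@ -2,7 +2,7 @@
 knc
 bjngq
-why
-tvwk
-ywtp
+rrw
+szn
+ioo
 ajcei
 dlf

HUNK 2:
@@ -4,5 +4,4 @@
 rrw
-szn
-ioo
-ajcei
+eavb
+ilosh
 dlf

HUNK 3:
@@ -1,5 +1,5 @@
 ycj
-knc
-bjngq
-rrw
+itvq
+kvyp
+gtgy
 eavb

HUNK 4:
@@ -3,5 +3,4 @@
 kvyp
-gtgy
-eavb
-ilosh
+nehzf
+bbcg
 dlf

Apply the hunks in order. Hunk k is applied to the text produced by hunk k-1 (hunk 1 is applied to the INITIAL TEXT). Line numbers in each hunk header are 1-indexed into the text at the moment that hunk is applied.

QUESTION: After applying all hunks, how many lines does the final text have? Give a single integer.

Answer: 7

Derivation:
Hunk 1: at line 2 remove [why,tvwk,ywtp] add [rrw,szn,ioo] -> 9 lines: ycj knc bjngq rrw szn ioo ajcei dlf aqj
Hunk 2: at line 4 remove [szn,ioo,ajcei] add [eavb,ilosh] -> 8 lines: ycj knc bjngq rrw eavb ilosh dlf aqj
Hunk 3: at line 1 remove [knc,bjngq,rrw] add [itvq,kvyp,gtgy] -> 8 lines: ycj itvq kvyp gtgy eavb ilosh dlf aqj
Hunk 4: at line 3 remove [gtgy,eavb,ilosh] add [nehzf,bbcg] -> 7 lines: ycj itvq kvyp nehzf bbcg dlf aqj
Final line count: 7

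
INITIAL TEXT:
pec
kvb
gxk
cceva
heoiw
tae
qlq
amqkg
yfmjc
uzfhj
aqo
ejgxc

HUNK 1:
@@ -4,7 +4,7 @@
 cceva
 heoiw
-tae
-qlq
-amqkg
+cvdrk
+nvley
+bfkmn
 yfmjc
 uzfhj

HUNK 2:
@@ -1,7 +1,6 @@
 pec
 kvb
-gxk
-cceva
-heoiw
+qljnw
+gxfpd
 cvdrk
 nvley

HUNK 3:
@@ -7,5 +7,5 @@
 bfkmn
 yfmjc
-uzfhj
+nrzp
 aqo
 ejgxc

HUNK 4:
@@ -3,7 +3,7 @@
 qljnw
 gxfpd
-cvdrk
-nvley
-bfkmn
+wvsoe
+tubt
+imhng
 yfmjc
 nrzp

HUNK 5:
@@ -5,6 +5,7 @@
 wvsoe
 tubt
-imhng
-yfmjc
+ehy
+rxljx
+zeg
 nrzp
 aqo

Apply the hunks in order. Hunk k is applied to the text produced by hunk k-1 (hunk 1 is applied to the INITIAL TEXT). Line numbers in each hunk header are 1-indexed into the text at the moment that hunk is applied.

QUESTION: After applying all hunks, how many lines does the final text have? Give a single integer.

Answer: 12

Derivation:
Hunk 1: at line 4 remove [tae,qlq,amqkg] add [cvdrk,nvley,bfkmn] -> 12 lines: pec kvb gxk cceva heoiw cvdrk nvley bfkmn yfmjc uzfhj aqo ejgxc
Hunk 2: at line 1 remove [gxk,cceva,heoiw] add [qljnw,gxfpd] -> 11 lines: pec kvb qljnw gxfpd cvdrk nvley bfkmn yfmjc uzfhj aqo ejgxc
Hunk 3: at line 7 remove [uzfhj] add [nrzp] -> 11 lines: pec kvb qljnw gxfpd cvdrk nvley bfkmn yfmjc nrzp aqo ejgxc
Hunk 4: at line 3 remove [cvdrk,nvley,bfkmn] add [wvsoe,tubt,imhng] -> 11 lines: pec kvb qljnw gxfpd wvsoe tubt imhng yfmjc nrzp aqo ejgxc
Hunk 5: at line 5 remove [imhng,yfmjc] add [ehy,rxljx,zeg] -> 12 lines: pec kvb qljnw gxfpd wvsoe tubt ehy rxljx zeg nrzp aqo ejgxc
Final line count: 12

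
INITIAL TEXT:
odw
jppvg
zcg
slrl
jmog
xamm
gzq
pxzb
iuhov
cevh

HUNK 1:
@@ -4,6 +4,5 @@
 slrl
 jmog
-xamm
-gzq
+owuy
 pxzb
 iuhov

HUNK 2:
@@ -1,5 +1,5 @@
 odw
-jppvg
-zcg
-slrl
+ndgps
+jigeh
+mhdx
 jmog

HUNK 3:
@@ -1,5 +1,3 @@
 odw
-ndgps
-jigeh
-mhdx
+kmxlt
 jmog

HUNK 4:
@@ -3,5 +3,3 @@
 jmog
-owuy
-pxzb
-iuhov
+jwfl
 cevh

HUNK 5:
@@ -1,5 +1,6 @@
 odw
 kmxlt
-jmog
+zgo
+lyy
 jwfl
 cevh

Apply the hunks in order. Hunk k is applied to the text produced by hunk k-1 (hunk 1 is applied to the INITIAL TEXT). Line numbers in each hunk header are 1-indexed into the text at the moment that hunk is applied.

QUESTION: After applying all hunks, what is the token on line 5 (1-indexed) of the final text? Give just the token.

Hunk 1: at line 4 remove [xamm,gzq] add [owuy] -> 9 lines: odw jppvg zcg slrl jmog owuy pxzb iuhov cevh
Hunk 2: at line 1 remove [jppvg,zcg,slrl] add [ndgps,jigeh,mhdx] -> 9 lines: odw ndgps jigeh mhdx jmog owuy pxzb iuhov cevh
Hunk 3: at line 1 remove [ndgps,jigeh,mhdx] add [kmxlt] -> 7 lines: odw kmxlt jmog owuy pxzb iuhov cevh
Hunk 4: at line 3 remove [owuy,pxzb,iuhov] add [jwfl] -> 5 lines: odw kmxlt jmog jwfl cevh
Hunk 5: at line 1 remove [jmog] add [zgo,lyy] -> 6 lines: odw kmxlt zgo lyy jwfl cevh
Final line 5: jwfl

Answer: jwfl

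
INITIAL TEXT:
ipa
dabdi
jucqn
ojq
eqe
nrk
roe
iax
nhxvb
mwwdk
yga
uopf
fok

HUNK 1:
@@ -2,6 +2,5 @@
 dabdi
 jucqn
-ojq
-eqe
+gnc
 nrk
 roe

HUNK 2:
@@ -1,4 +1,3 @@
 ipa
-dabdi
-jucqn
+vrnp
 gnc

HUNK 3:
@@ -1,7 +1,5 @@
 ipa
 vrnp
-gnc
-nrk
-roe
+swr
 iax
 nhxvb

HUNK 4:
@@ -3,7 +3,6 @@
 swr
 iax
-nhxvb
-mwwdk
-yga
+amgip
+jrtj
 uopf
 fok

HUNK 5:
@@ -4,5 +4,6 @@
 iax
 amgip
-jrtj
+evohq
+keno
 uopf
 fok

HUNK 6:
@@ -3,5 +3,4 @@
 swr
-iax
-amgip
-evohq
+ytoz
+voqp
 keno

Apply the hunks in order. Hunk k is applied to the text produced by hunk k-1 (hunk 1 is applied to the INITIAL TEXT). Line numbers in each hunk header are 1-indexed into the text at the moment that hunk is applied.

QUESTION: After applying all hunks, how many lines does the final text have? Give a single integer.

Hunk 1: at line 2 remove [ojq,eqe] add [gnc] -> 12 lines: ipa dabdi jucqn gnc nrk roe iax nhxvb mwwdk yga uopf fok
Hunk 2: at line 1 remove [dabdi,jucqn] add [vrnp] -> 11 lines: ipa vrnp gnc nrk roe iax nhxvb mwwdk yga uopf fok
Hunk 3: at line 1 remove [gnc,nrk,roe] add [swr] -> 9 lines: ipa vrnp swr iax nhxvb mwwdk yga uopf fok
Hunk 4: at line 3 remove [nhxvb,mwwdk,yga] add [amgip,jrtj] -> 8 lines: ipa vrnp swr iax amgip jrtj uopf fok
Hunk 5: at line 4 remove [jrtj] add [evohq,keno] -> 9 lines: ipa vrnp swr iax amgip evohq keno uopf fok
Hunk 6: at line 3 remove [iax,amgip,evohq] add [ytoz,voqp] -> 8 lines: ipa vrnp swr ytoz voqp keno uopf fok
Final line count: 8

Answer: 8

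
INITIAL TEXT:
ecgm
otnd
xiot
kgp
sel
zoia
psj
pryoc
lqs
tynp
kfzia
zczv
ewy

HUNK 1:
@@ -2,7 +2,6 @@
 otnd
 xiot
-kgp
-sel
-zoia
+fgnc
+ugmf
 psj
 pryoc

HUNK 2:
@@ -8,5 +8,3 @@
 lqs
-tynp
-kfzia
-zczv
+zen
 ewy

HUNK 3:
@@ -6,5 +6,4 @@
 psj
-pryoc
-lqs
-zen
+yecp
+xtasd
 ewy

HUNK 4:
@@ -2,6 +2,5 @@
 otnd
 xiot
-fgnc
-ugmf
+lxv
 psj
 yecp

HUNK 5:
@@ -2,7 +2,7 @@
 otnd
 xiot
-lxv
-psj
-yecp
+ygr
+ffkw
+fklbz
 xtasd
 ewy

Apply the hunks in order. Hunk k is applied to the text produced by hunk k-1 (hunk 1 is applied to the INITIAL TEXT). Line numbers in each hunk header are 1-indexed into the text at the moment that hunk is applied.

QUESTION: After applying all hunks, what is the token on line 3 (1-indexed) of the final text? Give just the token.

Hunk 1: at line 2 remove [kgp,sel,zoia] add [fgnc,ugmf] -> 12 lines: ecgm otnd xiot fgnc ugmf psj pryoc lqs tynp kfzia zczv ewy
Hunk 2: at line 8 remove [tynp,kfzia,zczv] add [zen] -> 10 lines: ecgm otnd xiot fgnc ugmf psj pryoc lqs zen ewy
Hunk 3: at line 6 remove [pryoc,lqs,zen] add [yecp,xtasd] -> 9 lines: ecgm otnd xiot fgnc ugmf psj yecp xtasd ewy
Hunk 4: at line 2 remove [fgnc,ugmf] add [lxv] -> 8 lines: ecgm otnd xiot lxv psj yecp xtasd ewy
Hunk 5: at line 2 remove [lxv,psj,yecp] add [ygr,ffkw,fklbz] -> 8 lines: ecgm otnd xiot ygr ffkw fklbz xtasd ewy
Final line 3: xiot

Answer: xiot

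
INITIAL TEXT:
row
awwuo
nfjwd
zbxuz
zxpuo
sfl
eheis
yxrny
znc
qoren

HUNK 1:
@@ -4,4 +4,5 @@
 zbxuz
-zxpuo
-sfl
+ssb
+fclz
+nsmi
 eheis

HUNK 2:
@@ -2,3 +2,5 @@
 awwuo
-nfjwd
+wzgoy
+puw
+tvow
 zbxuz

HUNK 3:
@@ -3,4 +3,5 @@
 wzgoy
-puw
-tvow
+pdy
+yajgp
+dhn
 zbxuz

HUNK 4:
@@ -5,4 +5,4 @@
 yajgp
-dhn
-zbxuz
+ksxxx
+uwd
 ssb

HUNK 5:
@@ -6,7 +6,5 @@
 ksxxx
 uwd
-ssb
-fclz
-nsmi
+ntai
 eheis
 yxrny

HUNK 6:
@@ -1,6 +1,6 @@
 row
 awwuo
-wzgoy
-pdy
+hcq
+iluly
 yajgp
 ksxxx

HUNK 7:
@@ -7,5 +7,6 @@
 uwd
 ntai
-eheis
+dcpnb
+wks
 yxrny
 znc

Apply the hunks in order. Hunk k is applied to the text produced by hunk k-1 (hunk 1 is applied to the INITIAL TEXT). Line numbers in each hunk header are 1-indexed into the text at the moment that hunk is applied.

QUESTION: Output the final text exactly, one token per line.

Hunk 1: at line 4 remove [zxpuo,sfl] add [ssb,fclz,nsmi] -> 11 lines: row awwuo nfjwd zbxuz ssb fclz nsmi eheis yxrny znc qoren
Hunk 2: at line 2 remove [nfjwd] add [wzgoy,puw,tvow] -> 13 lines: row awwuo wzgoy puw tvow zbxuz ssb fclz nsmi eheis yxrny znc qoren
Hunk 3: at line 3 remove [puw,tvow] add [pdy,yajgp,dhn] -> 14 lines: row awwuo wzgoy pdy yajgp dhn zbxuz ssb fclz nsmi eheis yxrny znc qoren
Hunk 4: at line 5 remove [dhn,zbxuz] add [ksxxx,uwd] -> 14 lines: row awwuo wzgoy pdy yajgp ksxxx uwd ssb fclz nsmi eheis yxrny znc qoren
Hunk 5: at line 6 remove [ssb,fclz,nsmi] add [ntai] -> 12 lines: row awwuo wzgoy pdy yajgp ksxxx uwd ntai eheis yxrny znc qoren
Hunk 6: at line 1 remove [wzgoy,pdy] add [hcq,iluly] -> 12 lines: row awwuo hcq iluly yajgp ksxxx uwd ntai eheis yxrny znc qoren
Hunk 7: at line 7 remove [eheis] add [dcpnb,wks] -> 13 lines: row awwuo hcq iluly yajgp ksxxx uwd ntai dcpnb wks yxrny znc qoren

Answer: row
awwuo
hcq
iluly
yajgp
ksxxx
uwd
ntai
dcpnb
wks
yxrny
znc
qoren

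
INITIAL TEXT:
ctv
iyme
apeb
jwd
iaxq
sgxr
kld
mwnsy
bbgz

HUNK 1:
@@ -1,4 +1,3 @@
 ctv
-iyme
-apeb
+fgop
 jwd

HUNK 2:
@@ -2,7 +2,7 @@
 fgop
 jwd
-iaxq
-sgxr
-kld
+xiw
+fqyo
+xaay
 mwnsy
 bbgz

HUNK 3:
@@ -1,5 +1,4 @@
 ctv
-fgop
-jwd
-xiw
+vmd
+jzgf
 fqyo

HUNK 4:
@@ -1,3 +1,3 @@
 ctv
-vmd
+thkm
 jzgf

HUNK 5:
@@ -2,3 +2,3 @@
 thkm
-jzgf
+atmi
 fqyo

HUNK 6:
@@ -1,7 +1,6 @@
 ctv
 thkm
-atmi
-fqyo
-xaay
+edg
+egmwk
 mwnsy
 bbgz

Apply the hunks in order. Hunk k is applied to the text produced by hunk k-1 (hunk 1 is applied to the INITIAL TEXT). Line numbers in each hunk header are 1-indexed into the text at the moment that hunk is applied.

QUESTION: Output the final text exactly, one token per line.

Hunk 1: at line 1 remove [iyme,apeb] add [fgop] -> 8 lines: ctv fgop jwd iaxq sgxr kld mwnsy bbgz
Hunk 2: at line 2 remove [iaxq,sgxr,kld] add [xiw,fqyo,xaay] -> 8 lines: ctv fgop jwd xiw fqyo xaay mwnsy bbgz
Hunk 3: at line 1 remove [fgop,jwd,xiw] add [vmd,jzgf] -> 7 lines: ctv vmd jzgf fqyo xaay mwnsy bbgz
Hunk 4: at line 1 remove [vmd] add [thkm] -> 7 lines: ctv thkm jzgf fqyo xaay mwnsy bbgz
Hunk 5: at line 2 remove [jzgf] add [atmi] -> 7 lines: ctv thkm atmi fqyo xaay mwnsy bbgz
Hunk 6: at line 1 remove [atmi,fqyo,xaay] add [edg,egmwk] -> 6 lines: ctv thkm edg egmwk mwnsy bbgz

Answer: ctv
thkm
edg
egmwk
mwnsy
bbgz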